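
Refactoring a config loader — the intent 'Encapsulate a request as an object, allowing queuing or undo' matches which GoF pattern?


This matches the Command pattern

Command


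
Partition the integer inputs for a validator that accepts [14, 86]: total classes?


Valid range: [14, 86]
Class 1: x < 14 — invalid
Class 2: 14 ≤ x ≤ 86 — valid
Class 3: x > 86 — invalid
Total equivalence classes: 3

3 equivalence classes


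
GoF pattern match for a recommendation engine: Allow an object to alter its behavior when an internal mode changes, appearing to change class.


This matches the State pattern

State


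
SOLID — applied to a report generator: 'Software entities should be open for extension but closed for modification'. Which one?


This describes the Open/Closed Principle (OCP)

Open/Closed Principle (OCP)


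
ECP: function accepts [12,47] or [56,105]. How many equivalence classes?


Valid ranges: [12,47] and [56,105]
Class 1: x < 12 — invalid
Class 2: 12 ≤ x ≤ 47 — valid
Class 3: 47 < x < 56 — invalid (gap between ranges)
Class 4: 56 ≤ x ≤ 105 — valid
Class 5: x > 105 — invalid
Total equivalence classes: 5

5 equivalence classes


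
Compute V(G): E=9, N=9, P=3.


Formula: V(G) = E - N + 2P
V(G) = 9 - 9 + 2*3
V(G) = 0 + 6
V(G) = 6

6


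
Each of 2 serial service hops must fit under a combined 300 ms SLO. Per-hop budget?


Formula: per_stage = total_budget / stages
per_stage = 300 / 2
per_stage = 150.0 ms

150.0 ms


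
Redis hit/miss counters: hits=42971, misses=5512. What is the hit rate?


Formula: hit rate = hits / (hits + misses) * 100
hit rate = 42971 / (42971 + 5512) * 100
hit rate = 42971 / 48483 * 100
hit rate = 88.63%

88.63%


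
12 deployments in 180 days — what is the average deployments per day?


Formula: deployments per day = releases / days
= 12 / 180
= 0.067 deploys/day
(equivalently, 0.47 deploys/week)

0.067 deploys/day


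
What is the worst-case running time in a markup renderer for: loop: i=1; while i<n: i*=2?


Reasoning: i doubles each step so iterations are log2(n)
Complexity: O(log n)

O(log n)


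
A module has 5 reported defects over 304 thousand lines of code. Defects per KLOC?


Defect density = defects / KLOC
Defect density = 5 / 304
Defect density = 0.016 defects/KLOC

0.016 defects/KLOC


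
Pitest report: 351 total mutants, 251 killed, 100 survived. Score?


Mutation score = killed / total * 100
Mutation score = 251 / 351 * 100
Mutation score = 71.51%

71.51%


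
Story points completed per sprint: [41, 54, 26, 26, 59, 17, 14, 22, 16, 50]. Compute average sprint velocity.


Formula: Avg velocity = Total points / Number of sprints
Points: [41, 54, 26, 26, 59, 17, 14, 22, 16, 50]
Sum = 41 + 54 + 26 + 26 + 59 + 17 + 14 + 22 + 16 + 50 = 325
Avg velocity = 325 / 10 = 32.5 points/sprint

32.5 points/sprint


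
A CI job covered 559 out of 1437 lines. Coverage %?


Coverage = covered / total * 100
Coverage = 559 / 1437 * 100
Coverage = 38.9%

38.9%


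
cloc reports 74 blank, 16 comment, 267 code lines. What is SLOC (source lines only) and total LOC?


Total LOC = blank + comment + code
Total LOC = 74 + 16 + 267 = 357
SLOC (source only) = code = 267

Total LOC: 357, SLOC: 267


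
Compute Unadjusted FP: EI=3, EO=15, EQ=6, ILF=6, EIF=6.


UFP = EI*4 + EO*5 + EQ*4 + ILF*10 + EIF*7
UFP = 3*4 + 15*5 + 6*4 + 6*10 + 6*7
UFP = 12 + 75 + 24 + 60 + 42
UFP = 213

213


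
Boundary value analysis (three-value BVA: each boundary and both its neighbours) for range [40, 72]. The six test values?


Range: [40, 72]
Boundaries: just below min, min, min+1, max-1, max, just above max
Values: [39, 40, 41, 71, 72, 73]

[39, 40, 41, 71, 72, 73]


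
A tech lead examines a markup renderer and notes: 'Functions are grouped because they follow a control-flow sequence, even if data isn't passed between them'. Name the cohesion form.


Reasoning: Grouped by order of execution within a routine, not by data flow
Type: Procedural cohesion

Procedural cohesion


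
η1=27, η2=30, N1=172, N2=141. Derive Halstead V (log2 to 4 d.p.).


Formula: V = N * log2(η), where N = N1 + N2 and η = η1 + η2
η = 27 + 30 = 57
N = 172 + 141 = 313
log2(57) ≈ 5.8329
V = 313 * 5.8329 = 1825.70

1825.70


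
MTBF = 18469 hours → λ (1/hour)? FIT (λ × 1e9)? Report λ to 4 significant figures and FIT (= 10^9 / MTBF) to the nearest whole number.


Formula: λ = 1 / MTBF; FIT = λ × 1e9 = 1e9 / MTBF
λ = 1 / 18469 ≈ 5.414e-05 failures/hour
FIT = 1e9 / 18469 ≈ 54145 failures per 1e9 hours (nearest whole number)

λ = 5.414e-05 /h, FIT = 54145


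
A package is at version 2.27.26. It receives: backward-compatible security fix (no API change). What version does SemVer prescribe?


Current: 2.27.26
Change category: 'backward-compatible security fix (no API change)' → patch bump
SemVer rule: patch bump → increment PATCH (MAJOR and MINOR unchanged)
New: 2.27.27

2.27.27


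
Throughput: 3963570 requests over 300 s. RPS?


Formula: throughput = requests / seconds
throughput = 3963570 / 300
throughput = 13211.9 requests/second

13211.9 requests/second


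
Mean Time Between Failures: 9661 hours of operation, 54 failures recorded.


Formula: MTBF = Total operating time / Number of failures
MTBF = 9661 / 54
MTBF = 178.91 hours

178.91 hours


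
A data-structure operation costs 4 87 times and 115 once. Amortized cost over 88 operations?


Formula: Amortized cost = Total cost / Operations
Total cost = (87 * 4) + (1 * 115)
Total cost = 348 + 115 = 463
Amortized = 463 / 88 = 5.2614

5.2614


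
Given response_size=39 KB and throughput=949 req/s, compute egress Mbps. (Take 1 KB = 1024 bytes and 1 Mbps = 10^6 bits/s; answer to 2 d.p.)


Formula: Mbps = payload_bytes * RPS * 8 / 1e6
Payload per request = 39 KB = 39 * 1024 = 39936 bytes
Total bytes/sec = 39936 * 949 = 37899264
Total bits/sec = 37899264 * 8 = 303194112
Mbps = 303194112 / 1e6 = 303.19

303.19 Mbps


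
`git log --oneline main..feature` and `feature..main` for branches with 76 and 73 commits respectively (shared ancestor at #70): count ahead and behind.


Common ancestor: commit #70
feature commits after divergence: 76 - 70 = 6
main commits after divergence: 73 - 70 = 3
feature is 6 commits ahead of main
main is 3 commits ahead of feature

feature ahead: 6, main ahead: 3


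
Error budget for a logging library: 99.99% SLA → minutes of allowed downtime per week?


Formula: allowed downtime = period * (100 - SLA) / 100
Period (week) = 10080 minutes
Unavailability fraction = (100 - 99.99) / 100
Allowed downtime = 10080 * (100 - 99.99) / 100
Allowed downtime = 1.008 minutes

1.008 minutes


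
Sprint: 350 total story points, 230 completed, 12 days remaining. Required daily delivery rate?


Formula: Required rate = Remaining points / Days left
Remaining = 350 - 230 = 120 points
Required rate = 120 / 12 = 10.0 points/day

10.0 points/day


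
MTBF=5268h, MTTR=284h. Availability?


Availability = MTBF / (MTBF + MTTR)
Availability = 5268 / (5268 + 284)
Availability = 5268 / 5552
Availability = 94.8847%

94.8847%


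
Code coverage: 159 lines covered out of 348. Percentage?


Coverage = covered / total * 100
Coverage = 159 / 348 * 100
Coverage = 45.69%

45.69%


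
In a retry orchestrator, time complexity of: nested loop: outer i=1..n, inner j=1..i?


Reasoning: triangle: n(n+1)/2 ~ n^2/2
Complexity: O(n^2)

O(n^2)


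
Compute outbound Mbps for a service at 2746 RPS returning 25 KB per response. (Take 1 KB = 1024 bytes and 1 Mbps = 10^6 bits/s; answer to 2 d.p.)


Formula: Mbps = payload_bytes * RPS * 8 / 1e6
Payload per request = 25 KB = 25 * 1024 = 25600 bytes
Total bytes/sec = 25600 * 2746 = 70297600
Total bits/sec = 70297600 * 8 = 562380800
Mbps = 562380800 / 1e6 = 562.38

562.38 Mbps


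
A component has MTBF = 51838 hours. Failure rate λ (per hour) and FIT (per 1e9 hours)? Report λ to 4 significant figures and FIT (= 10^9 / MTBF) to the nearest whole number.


Formula: λ = 1 / MTBF; FIT = λ × 1e9 = 1e9 / MTBF
λ = 1 / 51838 ≈ 1.929e-05 failures/hour
FIT = 1e9 / 51838 ≈ 19291 failures per 1e9 hours (nearest whole number)

λ = 1.929e-05 /h, FIT = 19291


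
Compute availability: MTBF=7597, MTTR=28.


Availability = MTBF / (MTBF + MTTR)
Availability = 7597 / (7597 + 28)
Availability = 7597 / 7625
Availability = 99.6328%

99.6328%


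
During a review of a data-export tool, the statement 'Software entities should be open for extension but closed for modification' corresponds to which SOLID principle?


This describes the Open/Closed Principle (OCP)

Open/Closed Principle (OCP)


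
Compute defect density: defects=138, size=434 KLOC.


Defect density = defects / KLOC
Defect density = 138 / 434
Defect density = 0.318 defects/KLOC

0.318 defects/KLOC


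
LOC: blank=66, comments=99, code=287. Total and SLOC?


Total LOC = blank + comment + code
Total LOC = 66 + 99 + 287 = 452
SLOC (source only) = code = 287

Total LOC: 452, SLOC: 287


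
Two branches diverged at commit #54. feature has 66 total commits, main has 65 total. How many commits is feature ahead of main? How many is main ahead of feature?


Common ancestor: commit #54
feature commits after divergence: 66 - 54 = 12
main commits after divergence: 65 - 54 = 11
feature is 12 commits ahead of main
main is 11 commits ahead of feature

feature ahead: 12, main ahead: 11


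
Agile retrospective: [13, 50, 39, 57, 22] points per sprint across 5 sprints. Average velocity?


Formula: Avg velocity = Total points / Number of sprints
Points: [13, 50, 39, 57, 22]
Sum = 13 + 50 + 39 + 57 + 22 = 181
Avg velocity = 181 / 5 = 36.2 points/sprint

36.2 points/sprint


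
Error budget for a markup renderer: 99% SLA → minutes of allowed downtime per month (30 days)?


Formula: allowed downtime = period * (100 - SLA) / 100
Period (month (30 days)) = 43200 minutes
Unavailability fraction = (100 - 99.0) / 100
Allowed downtime = 43200 * (100 - 99.0) / 100
Allowed downtime = 432.0 minutes

432.0 minutes


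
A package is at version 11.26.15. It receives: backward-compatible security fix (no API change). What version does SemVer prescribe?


Current: 11.26.15
Change category: 'backward-compatible security fix (no API change)' → patch bump
SemVer rule: patch bump → increment PATCH (MAJOR and MINOR unchanged)
New: 11.26.16

11.26.16


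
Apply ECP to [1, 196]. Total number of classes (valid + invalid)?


Valid range: [1, 196]
Class 1: x < 1 — invalid
Class 2: 1 ≤ x ≤ 196 — valid
Class 3: x > 196 — invalid
Total equivalence classes: 3

3 equivalence classes


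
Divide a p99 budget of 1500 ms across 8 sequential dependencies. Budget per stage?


Formula: per_stage = total_budget / stages
per_stage = 1500 / 8
per_stage = 187.5 ms

187.5 ms


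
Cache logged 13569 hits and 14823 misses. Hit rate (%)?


Formula: hit rate = hits / (hits + misses) * 100
hit rate = 13569 / (13569 + 14823) * 100
hit rate = 13569 / 28392 * 100
hit rate = 47.79%

47.79%


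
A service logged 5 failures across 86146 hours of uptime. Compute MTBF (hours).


Formula: MTBF = Total operating time / Number of failures
MTBF = 86146 / 5
MTBF = 17229.2 hours

17229.2 hours


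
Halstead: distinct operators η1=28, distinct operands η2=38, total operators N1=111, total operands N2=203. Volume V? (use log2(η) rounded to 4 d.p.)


Formula: V = N * log2(η), where N = N1 + N2 and η = η1 + η2
η = 28 + 38 = 66
N = 111 + 203 = 314
log2(66) ≈ 6.0444
V = 314 * 6.0444 = 1897.94

1897.94


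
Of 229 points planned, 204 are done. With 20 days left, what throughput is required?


Formula: Required rate = Remaining points / Days left
Remaining = 229 - 204 = 25 points
Required rate = 25 / 20 = 1.25 points/day

1.25 points/day


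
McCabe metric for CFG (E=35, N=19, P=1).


Formula: V(G) = E - N + 2P
V(G) = 35 - 19 + 2*1
V(G) = 16 + 2
V(G) = 18

18


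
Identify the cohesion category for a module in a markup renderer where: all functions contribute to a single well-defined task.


Reasoning: Best: single purpose
Type: Functional cohesion

Functional cohesion


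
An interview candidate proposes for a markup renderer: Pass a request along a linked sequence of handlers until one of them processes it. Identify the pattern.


This matches the Chain of Responsibility pattern

Chain of Responsibility


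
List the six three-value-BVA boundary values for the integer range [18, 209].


Range: [18, 209]
Boundaries: just below min, min, min+1, max-1, max, just above max
Values: [17, 18, 19, 208, 209, 210]

[17, 18, 19, 208, 209, 210]


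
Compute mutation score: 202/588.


Mutation score = killed / total * 100
Mutation score = 202 / 588 * 100
Mutation score = 34.35%

34.35%


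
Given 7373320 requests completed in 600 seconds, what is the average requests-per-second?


Formula: throughput = requests / seconds
throughput = 7373320 / 600
throughput = 12288.87 requests/second

12288.87 requests/second


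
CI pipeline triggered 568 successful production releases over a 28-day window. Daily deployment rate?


Formula: deployments per day = releases / days
= 568 / 28
= 20.286 deploys/day
(equivalently, 142.0 deploys/week)

20.286 deploys/day


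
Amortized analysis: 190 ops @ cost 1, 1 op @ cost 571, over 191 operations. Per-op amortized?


Formula: Amortized cost = Total cost / Operations
Total cost = (190 * 1) + (1 * 571)
Total cost = 190 + 571 = 761
Amortized = 761 / 191 = 3.9843

3.9843


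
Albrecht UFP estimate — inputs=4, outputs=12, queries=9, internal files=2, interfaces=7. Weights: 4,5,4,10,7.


UFP = EI*4 + EO*5 + EQ*4 + ILF*10 + EIF*7
UFP = 4*4 + 12*5 + 9*4 + 2*10 + 7*7
UFP = 16 + 60 + 36 + 20 + 49
UFP = 181

181


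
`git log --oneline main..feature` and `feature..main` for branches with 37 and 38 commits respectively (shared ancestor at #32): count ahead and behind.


Common ancestor: commit #32
feature commits after divergence: 37 - 32 = 5
main commits after divergence: 38 - 32 = 6
feature is 5 commits ahead of main
main is 6 commits ahead of feature

feature ahead: 5, main ahead: 6


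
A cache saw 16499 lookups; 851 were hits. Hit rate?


Formula: hit rate = hits / (hits + misses) * 100
hit rate = 851 / (851 + 15648) * 100
hit rate = 851 / 16499 * 100
hit rate = 5.16%

5.16%


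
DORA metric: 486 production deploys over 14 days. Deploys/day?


Formula: deployments per day = releases / days
= 486 / 14
= 34.714 deploys/day
(equivalently, 243.0 deploys/week)

34.714 deploys/day


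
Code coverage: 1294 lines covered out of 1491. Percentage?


Coverage = covered / total * 100
Coverage = 1294 / 1491 * 100
Coverage = 86.79%

86.79%


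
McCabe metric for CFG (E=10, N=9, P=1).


Formula: V(G) = E - N + 2P
V(G) = 10 - 9 + 2*1
V(G) = 1 + 2
V(G) = 3

3


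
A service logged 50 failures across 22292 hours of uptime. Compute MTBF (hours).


Formula: MTBF = Total operating time / Number of failures
MTBF = 22292 / 50
MTBF = 445.84 hours

445.84 hours


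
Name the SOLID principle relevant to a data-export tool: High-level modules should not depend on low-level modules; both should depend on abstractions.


This describes the Dependency Inversion Principle (DIP)

Dependency Inversion Principle (DIP)


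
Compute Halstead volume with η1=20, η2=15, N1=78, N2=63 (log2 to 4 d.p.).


Formula: V = N * log2(η), where N = N1 + N2 and η = η1 + η2
η = 20 + 15 = 35
N = 78 + 63 = 141
log2(35) ≈ 5.1293
V = 141 * 5.1293 = 723.23

723.23


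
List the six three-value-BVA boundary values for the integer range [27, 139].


Range: [27, 139]
Boundaries: just below min, min, min+1, max-1, max, just above max
Values: [26, 27, 28, 138, 139, 140]

[26, 27, 28, 138, 139, 140]


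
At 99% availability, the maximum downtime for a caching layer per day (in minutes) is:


Formula: allowed downtime = period * (100 - SLA) / 100
Period (day) = 1440 minutes
Unavailability fraction = (100 - 99.0) / 100
Allowed downtime = 1440 * (100 - 99.0) / 100
Allowed downtime = 14.4 minutes

14.4 minutes


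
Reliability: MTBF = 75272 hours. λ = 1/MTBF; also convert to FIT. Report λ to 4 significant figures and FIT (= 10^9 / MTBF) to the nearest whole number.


Formula: λ = 1 / MTBF; FIT = λ × 1e9 = 1e9 / MTBF
λ = 1 / 75272 ≈ 1.329e-05 failures/hour
FIT = 1e9 / 75272 ≈ 13285 failures per 1e9 hours (nearest whole number)

λ = 1.329e-05 /h, FIT = 13285


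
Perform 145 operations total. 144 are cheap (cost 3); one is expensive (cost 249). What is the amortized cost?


Formula: Amortized cost = Total cost / Operations
Total cost = (144 * 3) + (1 * 249)
Total cost = 432 + 249 = 681
Amortized = 681 / 145 = 4.6966

4.6966


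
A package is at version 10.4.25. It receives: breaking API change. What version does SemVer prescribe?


Current: 10.4.25
Change category: 'breaking API change' → major bump
SemVer rule: major bump → increment MAJOR, reset MINOR and PATCH to 0
New: 11.0.0

11.0.0


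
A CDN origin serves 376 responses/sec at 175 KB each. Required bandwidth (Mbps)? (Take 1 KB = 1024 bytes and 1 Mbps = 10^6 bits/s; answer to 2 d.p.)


Formula: Mbps = payload_bytes * RPS * 8 / 1e6
Payload per request = 175 KB = 175 * 1024 = 179200 bytes
Total bytes/sec = 179200 * 376 = 67379200
Total bits/sec = 67379200 * 8 = 539033600
Mbps = 539033600 / 1e6 = 539.03

539.03 Mbps


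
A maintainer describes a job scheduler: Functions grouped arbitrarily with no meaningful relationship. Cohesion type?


Reasoning: Worst: random grouping
Type: Coincidental cohesion

Coincidental cohesion


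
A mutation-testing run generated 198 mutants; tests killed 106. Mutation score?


Mutation score = killed / total * 100
Mutation score = 106 / 198 * 100
Mutation score = 53.54%

53.54%


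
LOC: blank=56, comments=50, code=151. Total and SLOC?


Total LOC = blank + comment + code
Total LOC = 56 + 50 + 151 = 257
SLOC (source only) = code = 151

Total LOC: 257, SLOC: 151


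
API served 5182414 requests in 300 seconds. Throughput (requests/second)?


Formula: throughput = requests / seconds
throughput = 5182414 / 300
throughput = 17274.71 requests/second

17274.71 requests/second


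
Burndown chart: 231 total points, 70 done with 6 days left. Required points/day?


Formula: Required rate = Remaining points / Days left
Remaining = 231 - 70 = 161 points
Required rate = 161 / 6 = 26.83 points/day

26.83 points/day


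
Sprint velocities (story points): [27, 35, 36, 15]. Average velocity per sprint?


Formula: Avg velocity = Total points / Number of sprints
Points: [27, 35, 36, 15]
Sum = 27 + 35 + 36 + 15 = 113
Avg velocity = 113 / 4 = 28.25 points/sprint

28.25 points/sprint


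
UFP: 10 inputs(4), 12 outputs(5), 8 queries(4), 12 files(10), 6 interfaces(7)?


UFP = EI*4 + EO*5 + EQ*4 + ILF*10 + EIF*7
UFP = 10*4 + 12*5 + 8*4 + 12*10 + 6*7
UFP = 40 + 60 + 32 + 120 + 42
UFP = 294

294


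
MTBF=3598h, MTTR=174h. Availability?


Availability = MTBF / (MTBF + MTTR)
Availability = 3598 / (3598 + 174)
Availability = 3598 / 3772
Availability = 95.3871%

95.3871%


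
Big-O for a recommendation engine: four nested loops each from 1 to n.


Reasoning: four levels of nesting
Complexity: O(n^4)

O(n^4)


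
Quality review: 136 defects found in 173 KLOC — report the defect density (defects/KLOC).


Defect density = defects / KLOC
Defect density = 136 / 173
Defect density = 0.786 defects/KLOC

0.786 defects/KLOC


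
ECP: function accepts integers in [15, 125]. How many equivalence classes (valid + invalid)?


Valid range: [15, 125]
Class 1: x < 15 — invalid
Class 2: 15 ≤ x ≤ 125 — valid
Class 3: x > 125 — invalid
Total equivalence classes: 3

3 equivalence classes


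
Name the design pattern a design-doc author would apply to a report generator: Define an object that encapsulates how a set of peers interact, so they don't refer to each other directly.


This matches the Mediator pattern

Mediator


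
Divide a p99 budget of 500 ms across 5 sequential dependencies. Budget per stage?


Formula: per_stage = total_budget / stages
per_stage = 500 / 5
per_stage = 100.0 ms

100.0 ms


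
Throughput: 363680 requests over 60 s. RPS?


Formula: throughput = requests / seconds
throughput = 363680 / 60
throughput = 6061.33 requests/second

6061.33 requests/second


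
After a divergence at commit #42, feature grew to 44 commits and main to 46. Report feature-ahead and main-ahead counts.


Common ancestor: commit #42
feature commits after divergence: 44 - 42 = 2
main commits after divergence: 46 - 42 = 4
feature is 2 commits ahead of main
main is 4 commits ahead of feature

feature ahead: 2, main ahead: 4


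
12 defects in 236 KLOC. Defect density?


Defect density = defects / KLOC
Defect density = 12 / 236
Defect density = 0.051 defects/KLOC

0.051 defects/KLOC


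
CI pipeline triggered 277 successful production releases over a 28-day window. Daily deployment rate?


Formula: deployments per day = releases / days
= 277 / 28
= 9.893 deploys/day
(equivalently, 69.25 deploys/week)

9.893 deploys/day


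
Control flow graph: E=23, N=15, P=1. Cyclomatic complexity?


Formula: V(G) = E - N + 2P
V(G) = 23 - 15 + 2*1
V(G) = 8 + 2
V(G) = 10

10


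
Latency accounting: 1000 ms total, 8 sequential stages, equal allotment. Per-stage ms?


Formula: per_stage = total_budget / stages
per_stage = 1000 / 8
per_stage = 125.0 ms

125.0 ms


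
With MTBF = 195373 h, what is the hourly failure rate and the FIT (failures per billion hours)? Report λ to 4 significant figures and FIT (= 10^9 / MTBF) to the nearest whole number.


Formula: λ = 1 / MTBF; FIT = λ × 1e9 = 1e9 / MTBF
λ = 1 / 195373 ≈ 5.118e-06 failures/hour
FIT = 1e9 / 195373 ≈ 5118 failures per 1e9 hours (nearest whole number)

λ = 5.118e-06 /h, FIT = 5118


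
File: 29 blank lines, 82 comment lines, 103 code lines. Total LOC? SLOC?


Total LOC = blank + comment + code
Total LOC = 29 + 82 + 103 = 214
SLOC (source only) = code = 103

Total LOC: 214, SLOC: 103


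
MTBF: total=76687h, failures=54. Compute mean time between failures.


Formula: MTBF = Total operating time / Number of failures
MTBF = 76687 / 54
MTBF = 1420.13 hours

1420.13 hours


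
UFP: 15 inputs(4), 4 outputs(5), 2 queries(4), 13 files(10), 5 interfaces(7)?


UFP = EI*4 + EO*5 + EQ*4 + ILF*10 + EIF*7
UFP = 15*4 + 4*5 + 2*4 + 13*10 + 5*7
UFP = 60 + 20 + 8 + 130 + 35
UFP = 253

253


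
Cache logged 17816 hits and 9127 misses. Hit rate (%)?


Formula: hit rate = hits / (hits + misses) * 100
hit rate = 17816 / (17816 + 9127) * 100
hit rate = 17816 / 26943 * 100
hit rate = 66.12%

66.12%


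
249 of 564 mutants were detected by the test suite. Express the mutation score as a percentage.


Mutation score = killed / total * 100
Mutation score = 249 / 564 * 100
Mutation score = 44.15%

44.15%


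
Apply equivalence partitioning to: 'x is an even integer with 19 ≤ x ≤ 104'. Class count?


Constraint: even integers in [19, 104]
Class 1: x < 19 — out-of-range invalid
Class 2: x in [19,104] but odd — wrong type invalid
Class 3: x in [19,104] and even — valid
Class 4: x > 104 — out-of-range invalid
Total equivalence classes: 4

4 equivalence classes


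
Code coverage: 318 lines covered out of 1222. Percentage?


Coverage = covered / total * 100
Coverage = 318 / 1222 * 100
Coverage = 26.02%

26.02%


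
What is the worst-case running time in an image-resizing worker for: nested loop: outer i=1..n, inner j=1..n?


Reasoning: n iterations times n iterations
Complexity: O(n^2)

O(n^2)


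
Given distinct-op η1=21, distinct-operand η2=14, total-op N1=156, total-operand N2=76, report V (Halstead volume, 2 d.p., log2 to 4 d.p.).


Formula: V = N * log2(η), where N = N1 + N2 and η = η1 + η2
η = 21 + 14 = 35
N = 156 + 76 = 232
log2(35) ≈ 5.1293
V = 232 * 5.1293 = 1190.00

1190.00


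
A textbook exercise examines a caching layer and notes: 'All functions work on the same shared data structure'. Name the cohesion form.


Reasoning: Functions share data
Type: Communicational cohesion

Communicational cohesion


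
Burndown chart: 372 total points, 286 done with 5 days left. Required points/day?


Formula: Required rate = Remaining points / Days left
Remaining = 372 - 286 = 86 points
Required rate = 86 / 5 = 17.2 points/day

17.2 points/day


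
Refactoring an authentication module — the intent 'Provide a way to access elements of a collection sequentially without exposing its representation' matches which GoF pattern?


This matches the Iterator pattern

Iterator


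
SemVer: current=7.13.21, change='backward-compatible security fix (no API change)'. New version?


Current: 7.13.21
Change category: 'backward-compatible security fix (no API change)' → patch bump
SemVer rule: patch bump → increment PATCH (MAJOR and MINOR unchanged)
New: 7.13.22

7.13.22


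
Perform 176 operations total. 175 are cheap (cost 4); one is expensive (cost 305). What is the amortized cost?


Formula: Amortized cost = Total cost / Operations
Total cost = (175 * 4) + (1 * 305)
Total cost = 700 + 305 = 1005
Amortized = 1005 / 176 = 5.7102

5.7102


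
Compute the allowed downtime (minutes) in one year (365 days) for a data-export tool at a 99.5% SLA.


Formula: allowed downtime = period * (100 - SLA) / 100
Period (year (365 days)) = 525600 minutes
Unavailability fraction = (100 - 99.5) / 100
Allowed downtime = 525600 * (100 - 99.5) / 100
Allowed downtime = 2628.0 minutes

2628.0 minutes


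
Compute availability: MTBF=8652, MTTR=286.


Availability = MTBF / (MTBF + MTTR)
Availability = 8652 / (8652 + 286)
Availability = 8652 / 8938
Availability = 96.8002%

96.8002%


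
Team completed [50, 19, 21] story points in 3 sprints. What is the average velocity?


Formula: Avg velocity = Total points / Number of sprints
Points: [50, 19, 21]
Sum = 50 + 19 + 21 = 90
Avg velocity = 90 / 3 = 30.0 points/sprint

30.0 points/sprint


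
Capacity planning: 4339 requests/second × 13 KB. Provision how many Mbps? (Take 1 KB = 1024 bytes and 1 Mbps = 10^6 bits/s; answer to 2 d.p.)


Formula: Mbps = payload_bytes * RPS * 8 / 1e6
Payload per request = 13 KB = 13 * 1024 = 13312 bytes
Total bytes/sec = 13312 * 4339 = 57760768
Total bits/sec = 57760768 * 8 = 462086144
Mbps = 462086144 / 1e6 = 462.09

462.09 Mbps


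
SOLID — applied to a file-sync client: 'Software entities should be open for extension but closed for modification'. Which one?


This describes the Open/Closed Principle (OCP)

Open/Closed Principle (OCP)


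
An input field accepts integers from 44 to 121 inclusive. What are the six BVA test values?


Range: [44, 121]
Boundaries: just below min, min, min+1, max-1, max, just above max
Values: [43, 44, 45, 120, 121, 122]

[43, 44, 45, 120, 121, 122]


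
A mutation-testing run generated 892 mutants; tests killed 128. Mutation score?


Mutation score = killed / total * 100
Mutation score = 128 / 892 * 100
Mutation score = 14.35%

14.35%


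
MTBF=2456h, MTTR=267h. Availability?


Availability = MTBF / (MTBF + MTTR)
Availability = 2456 / (2456 + 267)
Availability = 2456 / 2723
Availability = 90.1946%

90.1946%


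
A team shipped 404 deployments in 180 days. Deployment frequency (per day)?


Formula: deployments per day = releases / days
= 404 / 180
= 2.244 deploys/day
(equivalently, 15.71 deploys/week)

2.244 deploys/day


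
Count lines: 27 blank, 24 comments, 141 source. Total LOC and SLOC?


Total LOC = blank + comment + code
Total LOC = 27 + 24 + 141 = 192
SLOC (source only) = code = 141

Total LOC: 192, SLOC: 141


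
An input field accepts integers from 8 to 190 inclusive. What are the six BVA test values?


Range: [8, 190]
Boundaries: just below min, min, min+1, max-1, max, just above max
Values: [7, 8, 9, 189, 190, 191]

[7, 8, 9, 189, 190, 191]


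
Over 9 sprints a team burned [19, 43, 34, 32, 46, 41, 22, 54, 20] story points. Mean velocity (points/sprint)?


Formula: Avg velocity = Total points / Number of sprints
Points: [19, 43, 34, 32, 46, 41, 22, 54, 20]
Sum = 19 + 43 + 34 + 32 + 46 + 41 + 22 + 54 + 20 = 311
Avg velocity = 311 / 9 = 34.56 points/sprint

34.56 points/sprint


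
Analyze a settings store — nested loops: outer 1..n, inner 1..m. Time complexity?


Reasoning: product of independent bounds
Complexity: O(n*m)

O(n*m)


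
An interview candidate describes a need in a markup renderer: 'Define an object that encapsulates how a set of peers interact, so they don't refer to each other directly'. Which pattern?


This matches the Mediator pattern

Mediator


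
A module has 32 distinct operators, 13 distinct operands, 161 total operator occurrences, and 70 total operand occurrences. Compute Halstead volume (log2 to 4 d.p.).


Formula: V = N * log2(η), where N = N1 + N2 and η = η1 + η2
η = 32 + 13 = 45
N = 161 + 70 = 231
log2(45) ≈ 5.4919
V = 231 * 5.4919 = 1268.63

1268.63


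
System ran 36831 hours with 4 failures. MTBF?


Formula: MTBF = Total operating time / Number of failures
MTBF = 36831 / 4
MTBF = 9207.75 hours

9207.75 hours


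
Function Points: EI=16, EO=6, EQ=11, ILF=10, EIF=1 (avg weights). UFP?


UFP = EI*4 + EO*5 + EQ*4 + ILF*10 + EIF*7
UFP = 16*4 + 6*5 + 11*4 + 10*10 + 1*7
UFP = 64 + 30 + 44 + 100 + 7
UFP = 245

245


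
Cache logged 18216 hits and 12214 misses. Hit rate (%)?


Formula: hit rate = hits / (hits + misses) * 100
hit rate = 18216 / (18216 + 12214) * 100
hit rate = 18216 / 30430 * 100
hit rate = 59.86%

59.86%


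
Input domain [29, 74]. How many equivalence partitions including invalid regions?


Valid range: [29, 74]
Class 1: x < 29 — invalid
Class 2: 29 ≤ x ≤ 74 — valid
Class 3: x > 74 — invalid
Total equivalence classes: 3

3 equivalence classes


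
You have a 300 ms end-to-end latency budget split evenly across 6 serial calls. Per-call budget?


Formula: per_stage = total_budget / stages
per_stage = 300 / 6
per_stage = 50.0 ms

50.0 ms


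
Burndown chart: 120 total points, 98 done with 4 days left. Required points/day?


Formula: Required rate = Remaining points / Days left
Remaining = 120 - 98 = 22 points
Required rate = 22 / 4 = 5.5 points/day

5.5 points/day


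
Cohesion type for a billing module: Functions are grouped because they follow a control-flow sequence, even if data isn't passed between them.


Reasoning: Grouped by order of execution within a routine, not by data flow
Type: Procedural cohesion

Procedural cohesion


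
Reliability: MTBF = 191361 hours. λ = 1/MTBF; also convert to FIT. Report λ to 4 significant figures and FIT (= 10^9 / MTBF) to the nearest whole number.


Formula: λ = 1 / MTBF; FIT = λ × 1e9 = 1e9 / MTBF
λ = 1 / 191361 ≈ 5.226e-06 failures/hour
FIT = 1e9 / 191361 ≈ 5226 failures per 1e9 hours (nearest whole number)

λ = 5.226e-06 /h, FIT = 5226


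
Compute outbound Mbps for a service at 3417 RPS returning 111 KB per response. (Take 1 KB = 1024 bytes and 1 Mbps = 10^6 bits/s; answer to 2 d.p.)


Formula: Mbps = payload_bytes * RPS * 8 / 1e6
Payload per request = 111 KB = 111 * 1024 = 113664 bytes
Total bytes/sec = 113664 * 3417 = 388389888
Total bits/sec = 388389888 * 8 = 3107119104
Mbps = 3107119104 / 1e6 = 3107.12

3107.12 Mbps


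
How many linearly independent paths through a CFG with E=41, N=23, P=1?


Formula: V(G) = E - N + 2P
V(G) = 41 - 23 + 2*1
V(G) = 18 + 2
V(G) = 20

20


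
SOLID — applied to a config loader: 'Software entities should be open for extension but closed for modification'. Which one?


This describes the Open/Closed Principle (OCP)

Open/Closed Principle (OCP)


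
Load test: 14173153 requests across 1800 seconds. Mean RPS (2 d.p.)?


Formula: throughput = requests / seconds
throughput = 14173153 / 1800
throughput = 7873.97 requests/second

7873.97 requests/second


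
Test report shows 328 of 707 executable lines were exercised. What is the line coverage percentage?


Coverage = covered / total * 100
Coverage = 328 / 707 * 100
Coverage = 46.39%

46.39%


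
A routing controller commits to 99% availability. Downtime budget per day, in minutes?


Formula: allowed downtime = period * (100 - SLA) / 100
Period (day) = 1440 minutes
Unavailability fraction = (100 - 99.0) / 100
Allowed downtime = 1440 * (100 - 99.0) / 100
Allowed downtime = 14.4 minutes

14.4 minutes


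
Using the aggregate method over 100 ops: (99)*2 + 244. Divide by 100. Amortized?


Formula: Amortized cost = Total cost / Operations
Total cost = (99 * 2) + (1 * 244)
Total cost = 198 + 244 = 442
Amortized = 442 / 100 = 4.42

4.42


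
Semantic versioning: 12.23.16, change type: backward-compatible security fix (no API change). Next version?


Current: 12.23.16
Change category: 'backward-compatible security fix (no API change)' → patch bump
SemVer rule: patch bump → increment PATCH (MAJOR and MINOR unchanged)
New: 12.23.17

12.23.17


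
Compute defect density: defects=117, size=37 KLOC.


Defect density = defects / KLOC
Defect density = 117 / 37
Defect density = 3.162 defects/KLOC

3.162 defects/KLOC


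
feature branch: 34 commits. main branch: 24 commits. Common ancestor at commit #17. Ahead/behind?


Common ancestor: commit #17
feature commits after divergence: 34 - 17 = 17
main commits after divergence: 24 - 17 = 7
feature is 17 commits ahead of main
main is 7 commits ahead of feature

feature ahead: 17, main ahead: 7


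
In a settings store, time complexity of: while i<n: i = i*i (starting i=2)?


Reasoning: squaring drives double-exponential growth; iterations ~ log log n
Complexity: O(log log n)

O(log log n)


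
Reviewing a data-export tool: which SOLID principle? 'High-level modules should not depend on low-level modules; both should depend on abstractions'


This describes the Dependency Inversion Principle (DIP)

Dependency Inversion Principle (DIP)


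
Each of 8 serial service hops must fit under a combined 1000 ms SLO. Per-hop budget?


Formula: per_stage = total_budget / stages
per_stage = 1000 / 8
per_stage = 125.0 ms

125.0 ms


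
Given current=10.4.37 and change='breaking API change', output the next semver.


Current: 10.4.37
Change category: 'breaking API change' → major bump
SemVer rule: major bump → increment MAJOR, reset MINOR and PATCH to 0
New: 11.0.0

11.0.0


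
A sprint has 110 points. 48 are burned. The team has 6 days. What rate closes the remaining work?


Formula: Required rate = Remaining points / Days left
Remaining = 110 - 48 = 62 points
Required rate = 62 / 6 = 10.33 points/day

10.33 points/day


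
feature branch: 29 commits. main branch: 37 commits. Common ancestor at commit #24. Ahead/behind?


Common ancestor: commit #24
feature commits after divergence: 29 - 24 = 5
main commits after divergence: 37 - 24 = 13
feature is 5 commits ahead of main
main is 13 commits ahead of feature

feature ahead: 5, main ahead: 13


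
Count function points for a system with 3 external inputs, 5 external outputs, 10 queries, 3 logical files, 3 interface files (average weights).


UFP = EI*4 + EO*5 + EQ*4 + ILF*10 + EIF*7
UFP = 3*4 + 5*5 + 10*4 + 3*10 + 3*7
UFP = 12 + 25 + 40 + 30 + 21
UFP = 128

128


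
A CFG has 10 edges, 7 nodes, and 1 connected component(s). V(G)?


Formula: V(G) = E - N + 2P
V(G) = 10 - 7 + 2*1
V(G) = 3 + 2
V(G) = 5

5


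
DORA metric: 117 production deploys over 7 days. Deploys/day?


Formula: deployments per day = releases / days
= 117 / 7
= 16.714 deploys/day
(equivalently, 117.0 deploys/week)

16.714 deploys/day


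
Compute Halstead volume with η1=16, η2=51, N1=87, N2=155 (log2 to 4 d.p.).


Formula: V = N * log2(η), where N = N1 + N2 and η = η1 + η2
η = 16 + 51 = 67
N = 87 + 155 = 242
log2(67) ≈ 6.0661
V = 242 * 6.0661 = 1468.00

1468.00


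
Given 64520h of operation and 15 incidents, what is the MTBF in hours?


Formula: MTBF = Total operating time / Number of failures
MTBF = 64520 / 15
MTBF = 4301.33 hours

4301.33 hours


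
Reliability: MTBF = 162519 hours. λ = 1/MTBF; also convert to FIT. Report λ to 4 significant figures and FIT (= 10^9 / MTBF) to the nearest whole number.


Formula: λ = 1 / MTBF; FIT = λ × 1e9 = 1e9 / MTBF
λ = 1 / 162519 ≈ 6.153e-06 failures/hour
FIT = 1e9 / 162519 ≈ 6153 failures per 1e9 hours (nearest whole number)

λ = 6.153e-06 /h, FIT = 6153


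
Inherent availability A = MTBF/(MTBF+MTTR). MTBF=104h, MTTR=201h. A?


Availability = MTBF / (MTBF + MTTR)
Availability = 104 / (104 + 201)
Availability = 104 / 305
Availability = 34.0984%

34.0984%


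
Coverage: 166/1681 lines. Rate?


Coverage = covered / total * 100
Coverage = 166 / 1681 * 100
Coverage = 9.88%

9.88%


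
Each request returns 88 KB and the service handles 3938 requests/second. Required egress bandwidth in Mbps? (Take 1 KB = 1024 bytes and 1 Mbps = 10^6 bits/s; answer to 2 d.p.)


Formula: Mbps = payload_bytes * RPS * 8 / 1e6
Payload per request = 88 KB = 88 * 1024 = 90112 bytes
Total bytes/sec = 90112 * 3938 = 354861056
Total bits/sec = 354861056 * 8 = 2838888448
Mbps = 2838888448 / 1e6 = 2838.89

2838.89 Mbps


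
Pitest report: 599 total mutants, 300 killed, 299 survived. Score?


Mutation score = killed / total * 100
Mutation score = 300 / 599 * 100
Mutation score = 50.08%

50.08%


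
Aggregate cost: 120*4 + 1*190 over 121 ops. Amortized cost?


Formula: Amortized cost = Total cost / Operations
Total cost = (120 * 4) + (1 * 190)
Total cost = 480 + 190 = 670
Amortized = 670 / 121 = 5.5372

5.5372


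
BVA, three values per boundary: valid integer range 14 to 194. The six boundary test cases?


Range: [14, 194]
Boundaries: just below min, min, min+1, max-1, max, just above max
Values: [13, 14, 15, 193, 194, 195]

[13, 14, 15, 193, 194, 195]


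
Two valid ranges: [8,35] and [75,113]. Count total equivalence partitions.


Valid ranges: [8,35] and [75,113]
Class 1: x < 8 — invalid
Class 2: 8 ≤ x ≤ 35 — valid
Class 3: 35 < x < 75 — invalid (gap between ranges)
Class 4: 75 ≤ x ≤ 113 — valid
Class 5: x > 113 — invalid
Total equivalence classes: 5

5 equivalence classes


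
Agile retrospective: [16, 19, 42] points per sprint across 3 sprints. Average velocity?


Formula: Avg velocity = Total points / Number of sprints
Points: [16, 19, 42]
Sum = 16 + 19 + 42 = 77
Avg velocity = 77 / 3 = 25.67 points/sprint

25.67 points/sprint


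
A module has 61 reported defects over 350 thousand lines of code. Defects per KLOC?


Defect density = defects / KLOC
Defect density = 61 / 350
Defect density = 0.174 defects/KLOC

0.174 defects/KLOC


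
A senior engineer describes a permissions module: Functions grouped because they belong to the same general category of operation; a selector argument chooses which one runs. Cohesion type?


Reasoning: Grouped by category of activity, not by data or sequence
Type: Logical cohesion

Logical cohesion


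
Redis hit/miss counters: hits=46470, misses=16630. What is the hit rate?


Formula: hit rate = hits / (hits + misses) * 100
hit rate = 46470 / (46470 + 16630) * 100
hit rate = 46470 / 63100 * 100
hit rate = 73.65%

73.65%


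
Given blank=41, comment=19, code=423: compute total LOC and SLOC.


Total LOC = blank + comment + code
Total LOC = 41 + 19 + 423 = 483
SLOC (source only) = code = 423

Total LOC: 483, SLOC: 423


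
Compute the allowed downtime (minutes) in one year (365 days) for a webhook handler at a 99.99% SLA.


Formula: allowed downtime = period * (100 - SLA) / 100
Period (year (365 days)) = 525600 minutes
Unavailability fraction = (100 - 99.99) / 100
Allowed downtime = 525600 * (100 - 99.99) / 100
Allowed downtime = 52.56 minutes

52.56 minutes
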